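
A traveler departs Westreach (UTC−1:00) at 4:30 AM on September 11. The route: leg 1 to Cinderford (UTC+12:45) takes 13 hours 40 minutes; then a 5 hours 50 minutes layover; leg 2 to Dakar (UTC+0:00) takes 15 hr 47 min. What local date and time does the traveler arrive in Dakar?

Convert departure to UTC: 4:30 AM + 1:00 = 5:30 AM UTC on Sep 11.
Add 13 hours 40 minutes leg 1 → 7:10 PM UTC.
Add 5 hours and 50 minutes layover in Cinderford → 1:00 AM UTC (Sep 12).
Add 15 hours 47 minutes leg 2 → 4:47 PM UTC.
Dakar is UTC+0, so local arrival is the same: 4:47 PM on Sep 12.

4:47 PM on Sep 12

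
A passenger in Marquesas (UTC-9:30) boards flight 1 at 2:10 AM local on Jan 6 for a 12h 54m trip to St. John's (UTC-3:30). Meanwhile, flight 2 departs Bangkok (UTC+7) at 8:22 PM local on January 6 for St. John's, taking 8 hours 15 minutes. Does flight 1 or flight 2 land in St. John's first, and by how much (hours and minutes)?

Flight 1 in UTC: 2:10 AM + 9:30 = 11:40 AM on Jan 6.
+12 hours and 54 minutes → arrive 12:34 AM UTC on Jan 7.
Flight 2 in UTC: 8:22 PM − 7:00 = 1:22 PM on Jan 6.
+8 hours 15 minutes → arrive 9:37 PM UTC on Jan 6.
Flight 2 lands earlier by 2 hours 57 minutes.

the second, by 2 hours 57 minutes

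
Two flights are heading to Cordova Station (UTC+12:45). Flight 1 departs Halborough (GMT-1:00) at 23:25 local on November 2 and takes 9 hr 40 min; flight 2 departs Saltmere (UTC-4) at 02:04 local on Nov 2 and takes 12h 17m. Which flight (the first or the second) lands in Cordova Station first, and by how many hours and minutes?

Flight 1 in UTC: 23:25 + 1:00 = 00:25 on Nov 3.
+9 hours and 40 minutes → arrive 10:05 UTC on Nov 3.
Flight 2 in UTC: 02:04 + 4:00 = 06:04 on Nov 2.
+12 hours 17 minutes → arrive 18:21 UTC on Nov 2.
Flight 2 lands earlier by 15 hours 44 minutes.

the second, by 15 hours 44 minutes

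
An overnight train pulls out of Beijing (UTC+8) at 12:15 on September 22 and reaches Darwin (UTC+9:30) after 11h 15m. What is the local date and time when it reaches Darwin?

Convert departure to UTC: 12:15 − 8:00 = 04:15 UTC on Sep 22.
Add 11 hours and 15 minutes travel time → 15:30 UTC.
Darwin is UTC+9:30, so local arrival = 15:30 + 9:30 = 01:00 on Sep 23.

01:00 on September 23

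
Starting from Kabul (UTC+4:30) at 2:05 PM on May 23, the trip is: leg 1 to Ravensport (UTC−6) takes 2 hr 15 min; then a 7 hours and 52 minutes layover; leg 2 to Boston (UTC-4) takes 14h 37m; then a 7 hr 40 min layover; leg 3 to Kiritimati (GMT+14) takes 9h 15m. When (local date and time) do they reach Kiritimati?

Convert departure to UTC: 2:05 PM − 4:30 = 9:35 AM UTC on May 23.
Add 2 hours and 15 minutes leg 1 → 11:50 AM UTC.
Add 7 hours 52 minutes layover in Ravensport → 7:42 PM UTC.
Add 14 hours and 37 minutes leg 2 → 10:19 AM UTC (May 24).
Add 7 hours 40 minutes layover in Boston → 5:59 PM UTC.
Add 9 hours 15 minutes leg 3 → 3:14 AM UTC (May 25).
Kiritimati is UTC+14:00, so local arrival = 3:14 AM + 14:00 = 5:14 PM on May 25.

5:14 PM on May 25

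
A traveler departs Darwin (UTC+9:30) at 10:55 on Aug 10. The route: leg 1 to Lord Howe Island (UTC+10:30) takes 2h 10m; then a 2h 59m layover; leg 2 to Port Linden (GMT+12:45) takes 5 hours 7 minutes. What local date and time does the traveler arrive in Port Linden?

00:26 on Aug 11

Convert departure to UTC: 10:55 − 9:30 = 01:25 UTC on Aug 10.
Add 2 hours 10 minutes leg 1 → 03:35 UTC.
Add 2 hours 59 minutes layover in Lord Howe Island → 06:34 UTC.
Add 5 hours 7 minutes leg 2 → 11:41 UTC.
Port Linden is UTC+12:45, so local arrival = 11:41 + 12:45 = 00:26 on Aug 11.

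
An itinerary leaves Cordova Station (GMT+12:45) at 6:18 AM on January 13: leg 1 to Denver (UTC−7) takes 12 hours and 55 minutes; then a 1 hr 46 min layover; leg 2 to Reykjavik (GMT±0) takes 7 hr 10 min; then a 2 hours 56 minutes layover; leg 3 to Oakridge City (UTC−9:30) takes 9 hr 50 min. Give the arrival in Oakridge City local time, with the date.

Convert departure to UTC: 6:18 AM − 12:45 = 5:33 PM UTC on Jan 12.
Add 12 hours and 55 minutes leg 1 → 6:28 AM UTC (Jan 13).
Add 1 hour and 46 minutes layover in Denver → 8:14 AM UTC.
Add 7 hours and 10 minutes leg 2 → 3:24 PM UTC.
Add 2 hours and 56 minutes layover in Reykjavik → 6:20 PM UTC.
Add 9 hours 50 minutes leg 3 → 4:10 AM UTC (Jan 14).
Oakridge City is UTC−9:30, so local arrival = 4:10 AM − 9:30 = 6:40 PM on Jan 13.

6:40 PM on Jan 13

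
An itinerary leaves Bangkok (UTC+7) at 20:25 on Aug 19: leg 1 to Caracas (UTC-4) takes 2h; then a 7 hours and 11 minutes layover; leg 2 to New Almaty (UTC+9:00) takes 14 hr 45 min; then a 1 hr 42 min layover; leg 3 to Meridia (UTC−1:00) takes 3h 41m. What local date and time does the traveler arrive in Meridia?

17:44 on August 20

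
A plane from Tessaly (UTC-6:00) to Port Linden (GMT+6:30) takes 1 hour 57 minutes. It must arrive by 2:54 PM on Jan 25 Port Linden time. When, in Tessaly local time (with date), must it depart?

12:27 AM on January 25

Target arrival in UTC: 2:54 PM − 6:30 = 8:24 AM on Jan 25.
Subtract 1 hour 57 minutes → departure 6:27 AM UTC on Jan 25.
Tessaly is UTC−6:00: 6:27 AM − 6:00 = 12:27 AM on Jan 25.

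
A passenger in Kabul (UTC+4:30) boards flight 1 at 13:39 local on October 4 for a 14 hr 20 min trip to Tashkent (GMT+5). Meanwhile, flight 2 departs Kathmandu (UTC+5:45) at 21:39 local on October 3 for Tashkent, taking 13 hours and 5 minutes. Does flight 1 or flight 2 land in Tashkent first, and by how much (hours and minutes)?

the second, by 18 hours 30 minutes

Flight 1 in UTC: 13:39 − 4:30 = 09:09 on Oct 4.
+14 hours 20 minutes → arrive 23:29 UTC on Oct 4.
Flight 2 in UTC: 21:39 − 5:45 = 15:54 on Oct 3.
+13 hours and 5 minutes → arrive 04:59 UTC on Oct 4.
Flight 2 lands earlier by 18 hours 30 minutes.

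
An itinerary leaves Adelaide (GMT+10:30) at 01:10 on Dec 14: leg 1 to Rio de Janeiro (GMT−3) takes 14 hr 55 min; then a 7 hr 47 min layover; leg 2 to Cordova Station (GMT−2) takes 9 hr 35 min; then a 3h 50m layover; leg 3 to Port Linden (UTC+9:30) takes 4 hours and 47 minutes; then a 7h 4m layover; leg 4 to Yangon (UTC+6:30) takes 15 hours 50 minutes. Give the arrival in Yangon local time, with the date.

12:58 on Dec 16

Convert departure to UTC: 01:10 − 10:30 = 14:40 UTC on Dec 13.
Add 14 hours 55 minutes leg 1 → 05:35 UTC (Dec 14).
Add 7 hours 47 minutes layover in Rio de Janeiro → 13:22 UTC.
Add 9 hours 35 minutes leg 2 → 22:57 UTC.
Add 3 hours and 50 minutes layover in Cordova Station → 02:47 UTC (Dec 15).
Add 4 hours 47 minutes leg 3 → 07:34 UTC.
Add 7 hours 4 minutes layover in Port Linden → 14:38 UTC.
Add 15 hours 50 minutes leg 4 → 06:28 UTC (Dec 16).
Yangon is UTC+6:30, so local arrival = 06:28 + 6:30 = 12:58 on Dec 16.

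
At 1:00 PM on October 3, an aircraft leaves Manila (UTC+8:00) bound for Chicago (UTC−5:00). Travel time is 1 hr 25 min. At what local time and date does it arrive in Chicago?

1:25 AM on October 3

Convert departure to UTC: 1:00 PM − 8:00 = 5:00 AM UTC on Oct 3.
Add 1 hour and 25 minutes travel time → 6:25 AM UTC.
Chicago is UTC−5:00, so local arrival = 6:25 AM − 5:00 = 1:25 AM on Oct 3.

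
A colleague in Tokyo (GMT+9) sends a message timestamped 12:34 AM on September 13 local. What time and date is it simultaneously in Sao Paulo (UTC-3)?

In UTC: 12:34 AM − 9:00 = 3:34 PM on Sep 12.
Sao Paulo is UTC−3:00: 3:34 PM − 3:00 = 12:34 PM on Sep 12.

12:34 PM on Sep 12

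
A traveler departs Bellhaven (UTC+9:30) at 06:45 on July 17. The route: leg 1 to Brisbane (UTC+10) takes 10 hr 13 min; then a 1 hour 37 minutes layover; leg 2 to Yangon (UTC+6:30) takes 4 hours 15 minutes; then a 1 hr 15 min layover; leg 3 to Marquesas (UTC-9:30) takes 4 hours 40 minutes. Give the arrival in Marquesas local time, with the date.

Convert departure to UTC: 06:45 − 9:30 = 21:15 UTC on Jul 16.
Add 10 hours 13 minutes leg 1 → 07:28 UTC (Jul 17).
Add 1 hour and 37 minutes layover in Brisbane → 09:05 UTC.
Add 4 hours and 15 minutes leg 2 → 13:20 UTC.
Add 1 hour 15 minutes layover in Yangon → 14:35 UTC.
Add 4 hours 40 minutes leg 3 → 19:15 UTC.
Marquesas is UTC−9:30, so local arrival = 19:15 − 9:30 = 09:45 on Jul 17.

09:45 on Jul 17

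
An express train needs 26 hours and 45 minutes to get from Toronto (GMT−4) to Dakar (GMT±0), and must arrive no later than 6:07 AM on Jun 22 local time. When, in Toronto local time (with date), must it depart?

Target arrival is already UTC: 6:07 AM on Jun 22.
Subtract 26 hours 45 minutes → departure 3:22 AM UTC on Jun 21.
Toronto is UTC−4:00: 3:22 AM − 4:00 = 11:22 PM on Jun 20.

11:22 PM on June 20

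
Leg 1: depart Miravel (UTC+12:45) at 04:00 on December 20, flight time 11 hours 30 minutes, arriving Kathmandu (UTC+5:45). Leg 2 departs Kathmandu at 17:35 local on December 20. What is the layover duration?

9 hours 5 minutes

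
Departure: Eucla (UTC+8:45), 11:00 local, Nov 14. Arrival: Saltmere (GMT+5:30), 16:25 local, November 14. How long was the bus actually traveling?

Departure in UTC: 11:00 − 8:45 = 02:15 on Nov 14.
Arrival in UTC: 16:25 − 5:30 = 10:55 on Nov 14.
Elapsed = 10:55 − 02:15 = 8 hours 40 minutes.

8 hours 40 minutes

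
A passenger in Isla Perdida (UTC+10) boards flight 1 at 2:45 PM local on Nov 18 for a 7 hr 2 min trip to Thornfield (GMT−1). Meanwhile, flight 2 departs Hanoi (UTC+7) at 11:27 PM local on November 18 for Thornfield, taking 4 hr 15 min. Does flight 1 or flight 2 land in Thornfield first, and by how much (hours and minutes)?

the first, by 8 hours 55 minutes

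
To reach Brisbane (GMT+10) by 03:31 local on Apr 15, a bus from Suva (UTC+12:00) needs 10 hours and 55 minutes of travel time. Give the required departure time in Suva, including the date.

Target arrival in UTC: 03:31 − 10:00 = 17:31 on Apr 14.
Subtract 10 hours 55 minutes → departure 06:36 UTC on Apr 14.
Suva is UTC+12:00: 06:36 + 12:00 = 18:36 on Apr 14.

18:36 on Apr 14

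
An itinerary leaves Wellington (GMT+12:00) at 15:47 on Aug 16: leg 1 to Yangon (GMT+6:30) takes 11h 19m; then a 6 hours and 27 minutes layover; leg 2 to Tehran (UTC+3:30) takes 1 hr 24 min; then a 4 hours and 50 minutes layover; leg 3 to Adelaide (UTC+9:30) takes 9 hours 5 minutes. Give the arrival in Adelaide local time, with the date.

22:22 on August 17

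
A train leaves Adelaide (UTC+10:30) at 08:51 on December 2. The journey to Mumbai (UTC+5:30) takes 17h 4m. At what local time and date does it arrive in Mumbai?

Mumbai is 5:00 behind Adelaide.
After 17 hours 4 minutes it is 01:55 (Dec 3) in Adelaide.
Shift by the zone difference: 01:55 − 5:00 = 20:55 on Dec 2 in Mumbai.

20:55 on December 2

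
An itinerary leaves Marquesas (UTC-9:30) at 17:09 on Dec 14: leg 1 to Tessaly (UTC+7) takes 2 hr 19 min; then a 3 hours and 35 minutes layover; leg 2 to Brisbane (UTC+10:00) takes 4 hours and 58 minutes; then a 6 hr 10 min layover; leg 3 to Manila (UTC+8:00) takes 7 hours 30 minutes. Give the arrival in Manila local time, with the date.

11:11 on Dec 16

Convert departure to UTC: 17:09 + 9:30 = 02:39 UTC on Dec 15.
Add 2 hours and 19 minutes leg 1 → 04:58 UTC.
Add 3 hours 35 minutes layover in Tessaly → 08:33 UTC.
Add 4 hours and 58 minutes leg 2 → 13:31 UTC.
Add 6 hours and 10 minutes layover in Brisbane → 19:41 UTC.
Add 7 hours 30 minutes leg 3 → 03:11 UTC (Dec 16).
Manila is UTC+8:00, so local arrival = 03:11 + 8:00 = 11:11 on Dec 16.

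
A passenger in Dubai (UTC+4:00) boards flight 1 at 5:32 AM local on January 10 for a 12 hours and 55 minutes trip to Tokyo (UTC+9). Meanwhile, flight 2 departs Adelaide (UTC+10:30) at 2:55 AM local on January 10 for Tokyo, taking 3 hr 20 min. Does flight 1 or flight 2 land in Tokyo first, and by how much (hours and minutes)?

the second, by 18 hours 42 minutes

Flight 1 in UTC: 5:32 AM − 4:00 = 1:32 AM on Jan 10.
+12 hours and 55 minutes → arrive 2:27 PM UTC on Jan 10.
Flight 2 in UTC: 2:55 AM − 10:30 = 4:25 PM on Jan 9.
+3 hours and 20 minutes → arrive 7:45 PM UTC on Jan 9.
Flight 2 lands earlier by 18 hours 42 minutes.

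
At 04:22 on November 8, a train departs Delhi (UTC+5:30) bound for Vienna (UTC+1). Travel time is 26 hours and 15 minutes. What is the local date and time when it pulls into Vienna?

Convert departure to UTC: 04:22 − 5:30 = 22:52 UTC on Nov 7.
Add 26 hours 15 minutes travel time → 01:07 UTC (Nov 9).
Vienna is UTC+1:00, so local arrival = 01:07 + 1:00 = 02:07 on Nov 9.

02:07 on November 9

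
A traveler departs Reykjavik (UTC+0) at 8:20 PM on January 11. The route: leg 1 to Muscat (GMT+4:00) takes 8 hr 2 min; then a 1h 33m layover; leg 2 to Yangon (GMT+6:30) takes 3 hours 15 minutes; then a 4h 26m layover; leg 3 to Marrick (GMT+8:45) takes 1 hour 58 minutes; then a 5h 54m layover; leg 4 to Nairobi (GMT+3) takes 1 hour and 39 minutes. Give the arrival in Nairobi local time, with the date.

Reykjavik is at UTC+0, so departure is already 8:20 PM UTC on Jan 11.
Add 8 hours 2 minutes leg 1 → 4:22 AM UTC (Jan 12).
Add 1 hour 33 minutes layover in Muscat → 5:55 AM UTC.
Add 3 hours and 15 minutes leg 2 → 9:10 AM UTC.
Add 4 hours 26 minutes layover in Yangon → 1:36 PM UTC.
Add 1 hour 58 minutes leg 3 → 3:34 PM UTC.
Add 5 hours and 54 minutes layover in Marrick → 9:28 PM UTC.
Add 1 hour and 39 minutes leg 4 → 11:07 PM UTC.
Nairobi is UTC+3:00, so local arrival = 11:07 PM + 3:00 = 2:07 AM on Jan 13.

2:07 AM on January 13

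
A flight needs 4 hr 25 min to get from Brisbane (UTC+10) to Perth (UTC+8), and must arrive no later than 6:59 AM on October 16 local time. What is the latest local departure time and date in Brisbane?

Target arrival in UTC: 6:59 AM − 8:00 = 10:59 PM on Oct 15.
Subtract 4 hours 25 minutes → departure 6:34 PM UTC on Oct 15.
Brisbane is UTC+10:00: 6:34 PM + 10:00 = 4:34 AM on Oct 16.

4:34 AM on Oct 16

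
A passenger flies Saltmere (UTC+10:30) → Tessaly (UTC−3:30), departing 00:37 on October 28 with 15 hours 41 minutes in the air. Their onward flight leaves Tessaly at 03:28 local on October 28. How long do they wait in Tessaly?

1 hour 10 minutes

Convert departure to UTC: 00:37 − 10:30 = 14:07 UTC on Oct 27.
Add 15 hours 41 minutes flight time → 05:48 UTC (Oct 28).
Tessaly is UTC−3:30, so local arrival = 05:48 − 3:30 = 02:18 on Oct 28.
Layover = 03:28 − 02:18 = 1 hour 10 minutes.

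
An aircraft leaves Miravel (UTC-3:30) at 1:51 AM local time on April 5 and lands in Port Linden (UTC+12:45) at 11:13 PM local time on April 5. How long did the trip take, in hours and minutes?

Departure in UTC: 1:51 AM + 3:30 = 5:21 AM on Apr 5.
Arrival in UTC: 11:13 PM − 12:45 = 10:28 AM on Apr 5.
Elapsed = 10:28 AM − 5:21 AM = 5 hours 7 minutes.

5 hours 7 minutes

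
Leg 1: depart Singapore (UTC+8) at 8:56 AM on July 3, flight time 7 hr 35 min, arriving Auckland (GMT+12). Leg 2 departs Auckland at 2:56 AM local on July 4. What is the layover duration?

6 hours 25 minutes

Convert departure to UTC: 8:56 AM − 8:00 = 12:56 AM UTC on Jul 3.
Add 7 hours and 35 minutes flight time → 8:31 AM UTC.
Auckland is UTC+12:00, so local arrival = 8:31 AM + 12:00 = 8:31 PM on Jul 3.
Layover = 2:56 AM − 8:31 PM (+1 day) = 6 hours 25 minutes.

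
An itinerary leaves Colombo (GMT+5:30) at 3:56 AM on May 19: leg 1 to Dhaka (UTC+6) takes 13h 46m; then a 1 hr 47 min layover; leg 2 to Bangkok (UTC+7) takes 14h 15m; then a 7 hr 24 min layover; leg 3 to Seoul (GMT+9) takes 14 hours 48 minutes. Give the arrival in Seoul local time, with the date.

Convert departure to UTC: 3:56 AM − 5:30 = 10:26 PM UTC on May 18.
Add 13 hours 46 minutes leg 1 → 12:12 PM UTC (May 19).
Add 1 hour and 47 minutes layover in Dhaka → 1:59 PM UTC.
Add 14 hours and 15 minutes leg 2 → 4:14 AM UTC (May 20).
Add 7 hours and 24 minutes layover in Bangkok → 11:38 AM UTC.
Add 14 hours and 48 minutes leg 3 → 2:26 AM UTC (May 21).
Seoul is UTC+9:00, so local arrival = 2:26 AM + 9:00 = 11:26 AM on May 21.

11:26 AM on May 21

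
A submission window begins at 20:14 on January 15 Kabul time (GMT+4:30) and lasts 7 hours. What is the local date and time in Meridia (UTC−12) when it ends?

Meridia is 16:30 behind Kabul.
After 7 hours it is 03:14 (Jan 16) in Kabul.
Shift by the zone difference: 03:14 − 16:30 = 10:44 on Jan 15 in Meridia.

10:44 on January 15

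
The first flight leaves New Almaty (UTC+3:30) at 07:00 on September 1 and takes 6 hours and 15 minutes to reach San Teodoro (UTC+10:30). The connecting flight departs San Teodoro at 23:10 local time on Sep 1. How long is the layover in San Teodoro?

2 hours 55 minutes

Convert departure to UTC: 07:00 − 3:30 = 03:30 UTC on Sep 1.
Add 6 hours and 15 minutes flight time → 09:45 UTC.
San Teodoro is UTC+10:30, so local arrival = 09:45 + 10:30 = 20:15 on Sep 1.
Layover = 23:10 − 20:15 = 2 hours 55 minutes.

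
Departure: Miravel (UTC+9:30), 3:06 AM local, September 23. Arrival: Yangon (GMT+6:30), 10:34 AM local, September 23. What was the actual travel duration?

Departure in UTC: 3:06 AM − 9:30 = 5:36 PM on Sep 22.
Arrival in UTC: 10:34 AM − 6:30 = 4:04 AM on Sep 23.
Elapsed = 4:04 AM − 5:36 PM (+1 day) = 10 hours 28 minutes.

10 hours 28 minutes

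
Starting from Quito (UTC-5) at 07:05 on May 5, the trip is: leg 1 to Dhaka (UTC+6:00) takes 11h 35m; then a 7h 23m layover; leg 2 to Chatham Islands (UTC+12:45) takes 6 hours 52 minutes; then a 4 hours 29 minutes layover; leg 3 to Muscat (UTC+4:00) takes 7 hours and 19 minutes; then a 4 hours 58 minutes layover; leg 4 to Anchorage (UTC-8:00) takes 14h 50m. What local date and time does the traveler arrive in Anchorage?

Convert departure to UTC: 07:05 + 5:00 = 12:05 UTC on May 5.
Add 11 hours 35 minutes leg 1 → 23:40 UTC.
Add 7 hours and 23 minutes layover in Dhaka → 07:03 UTC (May 6).
Add 6 hours 52 minutes leg 2 → 13:55 UTC.
Add 4 hours and 29 minutes layover in Chatham Islands → 18:24 UTC.
Add 7 hours 19 minutes leg 3 → 01:43 UTC (May 7).
Add 4 hours 58 minutes layover in Muscat → 06:41 UTC.
Add 14 hours and 50 minutes leg 4 → 21:31 UTC.
Anchorage is UTC−8:00, so local arrival = 21:31 − 8:00 = 13:31 on May 7.

13:31 on May 7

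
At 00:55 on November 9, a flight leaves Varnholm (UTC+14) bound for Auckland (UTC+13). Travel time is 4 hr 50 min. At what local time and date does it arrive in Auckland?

04:45 on November 9

Convert departure to UTC: 00:55 − 14:00 = 10:55 UTC on Nov 8.
Add 4 hours 50 minutes travel time → 15:45 UTC.
Auckland is UTC+13:00, so local arrival = 15:45 + 13:00 = 04:45 on Nov 9.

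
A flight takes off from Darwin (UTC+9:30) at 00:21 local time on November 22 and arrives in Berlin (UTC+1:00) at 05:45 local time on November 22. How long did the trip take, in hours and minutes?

13 hours 54 minutes

Departure in UTC: 00:21 − 9:30 = 14:51 on Nov 21.
Arrival in UTC: 05:45 − 1:00 = 04:45 on Nov 22.
Elapsed = 04:45 − 14:51 (+1 day) = 13 hours 54 minutes.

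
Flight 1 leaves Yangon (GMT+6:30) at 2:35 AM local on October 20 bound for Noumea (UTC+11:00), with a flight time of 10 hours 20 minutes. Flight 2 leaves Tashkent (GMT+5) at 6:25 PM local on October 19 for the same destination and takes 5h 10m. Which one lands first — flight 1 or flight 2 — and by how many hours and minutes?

Flight 1 in UTC: 2:35 AM − 6:30 = 8:05 PM on Oct 19.
+10 hours 20 minutes → arrive 6:25 AM UTC on Oct 20.
Flight 2 in UTC: 6:25 PM − 5:00 = 1:25 PM on Oct 19.
+5 hours and 10 minutes → arrive 6:35 PM UTC on Oct 19.
Flight 2 lands earlier by 11 hours 50 minutes.

the second, by 11 hours 50 minutes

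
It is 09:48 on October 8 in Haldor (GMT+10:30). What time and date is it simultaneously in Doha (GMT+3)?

In UTC: 09:48 − 10:30 = 23:18 on Oct 7.
Doha is UTC+3:00: 23:18 + 3:00 = 02:18 on Oct 8.

02:18 on October 8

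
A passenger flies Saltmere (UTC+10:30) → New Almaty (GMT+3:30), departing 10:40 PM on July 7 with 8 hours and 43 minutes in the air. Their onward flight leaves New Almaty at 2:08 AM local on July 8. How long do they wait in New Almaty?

1 hour 45 minutes

Convert departure to UTC: 10:40 PM − 10:30 = 12:10 PM UTC on Jul 7.
Add 8 hours and 43 minutes flight time → 8:53 PM UTC.
New Almaty is UTC+3:30, so local arrival = 8:53 PM + 3:30 = 12:23 AM on Jul 8.
Layover = 2:08 AM − 12:23 AM = 1 hour 45 minutes.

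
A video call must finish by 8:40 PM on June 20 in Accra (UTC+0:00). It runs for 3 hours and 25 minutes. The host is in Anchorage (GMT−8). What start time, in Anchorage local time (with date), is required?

Target end time is already UTC: 8:40 PM on Jun 20.
Subtract 3 hours 25 minutes → start 5:15 PM UTC on Jun 20.
Anchorage is UTC−8:00: 5:15 PM − 8:00 = 9:15 AM on Jun 20.

9:15 AM on June 20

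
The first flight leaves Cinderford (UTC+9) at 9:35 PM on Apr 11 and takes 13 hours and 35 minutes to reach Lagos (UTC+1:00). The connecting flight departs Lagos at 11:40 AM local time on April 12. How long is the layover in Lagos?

Convert departure to UTC: 9:35 PM − 9:00 = 12:35 PM UTC on Apr 11.
Add 13 hours and 35 minutes flight time → 2:10 AM UTC (Apr 12).
Lagos is UTC+1:00, so local arrival = 2:10 AM + 1:00 = 3:10 AM on Apr 12.
Layover = 11:40 AM − 3:10 AM = 8 hours 30 minutes.

8 hours 30 minutes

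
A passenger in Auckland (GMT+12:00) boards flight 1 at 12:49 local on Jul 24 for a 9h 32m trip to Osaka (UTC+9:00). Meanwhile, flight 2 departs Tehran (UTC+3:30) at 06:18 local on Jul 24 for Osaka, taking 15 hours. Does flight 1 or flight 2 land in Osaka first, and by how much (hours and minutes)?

Flight 1 in UTC: 12:49 − 12:00 = 00:49 on Jul 24.
+9 hours 32 minutes → arrive 10:21 UTC on Jul 24.
Flight 2 in UTC: 06:18 − 3:30 = 02:48 on Jul 24.
+15 hours → arrive 17:48 UTC on Jul 24.
Flight 1 lands earlier by 7 hours 27 minutes.

the first, by 7 hours 27 minutes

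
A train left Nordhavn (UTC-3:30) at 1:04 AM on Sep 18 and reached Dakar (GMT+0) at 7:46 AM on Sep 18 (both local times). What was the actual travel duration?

3 hours 12 minutes

Departure in UTC: 1:04 AM + 3:30 = 4:34 AM on Sep 18.
Arrival is already UTC: 7:46 AM on Sep 18.
Elapsed = 7:46 AM − 4:34 AM = 3 hours 12 minutes.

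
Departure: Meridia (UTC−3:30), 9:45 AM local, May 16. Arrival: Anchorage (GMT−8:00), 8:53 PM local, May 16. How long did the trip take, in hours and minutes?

15 hours 38 minutes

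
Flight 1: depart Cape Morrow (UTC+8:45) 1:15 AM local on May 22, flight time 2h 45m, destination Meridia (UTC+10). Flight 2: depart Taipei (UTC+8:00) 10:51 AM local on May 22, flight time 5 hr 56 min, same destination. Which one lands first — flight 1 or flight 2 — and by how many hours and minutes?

Flight 1 in UTC: 1:15 AM − 8:45 = 4:30 PM on May 21.
+2 hours 45 minutes → arrive 7:15 PM UTC on May 21.
Flight 2 in UTC: 10:51 AM − 8:00 = 2:51 AM on May 22.
+5 hours 56 minutes → arrive 8:47 AM UTC on May 22.
Flight 1 lands earlier by 13 hours 32 minutes.

the first, by 13 hours 32 minutes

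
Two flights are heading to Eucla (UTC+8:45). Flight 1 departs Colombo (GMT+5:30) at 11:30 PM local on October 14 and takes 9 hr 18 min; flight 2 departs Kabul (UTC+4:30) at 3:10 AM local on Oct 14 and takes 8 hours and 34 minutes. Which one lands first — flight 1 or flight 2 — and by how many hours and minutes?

Flight 1 in UTC: 11:30 PM − 5:30 = 6:00 PM on Oct 14.
+9 hours and 18 minutes → arrive 3:18 AM UTC on Oct 15.
Flight 2 in UTC: 3:10 AM − 4:30 = 10:40 PM on Oct 13.
+8 hours 34 minutes → arrive 7:14 AM UTC on Oct 14.
Flight 2 lands earlier by 20 hours 4 minutes.

the second, by 20 hours 4 minutes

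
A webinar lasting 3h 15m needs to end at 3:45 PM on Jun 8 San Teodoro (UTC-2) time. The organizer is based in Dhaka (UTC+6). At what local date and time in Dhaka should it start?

8:30 PM on June 8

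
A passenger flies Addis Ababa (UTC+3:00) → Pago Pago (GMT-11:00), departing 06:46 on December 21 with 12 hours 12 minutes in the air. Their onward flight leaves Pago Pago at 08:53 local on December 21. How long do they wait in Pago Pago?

3 hours 55 minutes

Convert departure to UTC: 06:46 − 3:00 = 03:46 UTC on Dec 21.
Add 12 hours and 12 minutes flight time → 15:58 UTC.
Pago Pago is UTC−11:00, so local arrival = 15:58 − 11:00 = 04:58 on Dec 21.
Layover = 08:53 − 04:58 = 3 hours 55 minutes.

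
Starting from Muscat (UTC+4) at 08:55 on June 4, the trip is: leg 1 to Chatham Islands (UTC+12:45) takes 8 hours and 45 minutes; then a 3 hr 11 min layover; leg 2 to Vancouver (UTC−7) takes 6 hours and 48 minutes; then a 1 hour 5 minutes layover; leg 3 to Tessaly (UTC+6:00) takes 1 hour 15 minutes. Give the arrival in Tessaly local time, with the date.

07:59 on June 5

Convert departure to UTC: 08:55 − 4:00 = 04:55 UTC on Jun 4.
Add 8 hours 45 minutes leg 1 → 13:40 UTC.
Add 3 hours and 11 minutes layover in Chatham Islands → 16:51 UTC.
Add 6 hours and 48 minutes leg 2 → 23:39 UTC.
Add 1 hour 5 minutes layover in Vancouver → 00:44 UTC (Jun 5).
Add 1 hour and 15 minutes leg 3 → 01:59 UTC.
Tessaly is UTC+6:00, so local arrival = 01:59 + 6:00 = 07:59 on Jun 5.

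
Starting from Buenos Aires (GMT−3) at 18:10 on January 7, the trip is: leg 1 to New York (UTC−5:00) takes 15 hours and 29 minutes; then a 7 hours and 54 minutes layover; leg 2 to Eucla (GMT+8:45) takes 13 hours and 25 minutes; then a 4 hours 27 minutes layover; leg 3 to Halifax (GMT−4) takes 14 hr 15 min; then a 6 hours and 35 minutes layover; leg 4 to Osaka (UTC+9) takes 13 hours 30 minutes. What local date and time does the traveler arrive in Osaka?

09:45 on Jan 11

Convert departure to UTC: 18:10 + 3:00 = 21:10 UTC on Jan 7.
Add 15 hours and 29 minutes leg 1 → 12:39 UTC (Jan 8).
Add 7 hours 54 minutes layover in New York → 20:33 UTC.
Add 13 hours and 25 minutes leg 2 → 09:58 UTC (Jan 9).
Add 4 hours and 27 minutes layover in Eucla → 14:25 UTC.
Add 14 hours 15 minutes leg 3 → 04:40 UTC (Jan 10).
Add 6 hours 35 minutes layover in Halifax → 11:15 UTC.
Add 13 hours and 30 minutes leg 4 → 00:45 UTC (Jan 11).
Osaka is UTC+9:00, so local arrival = 00:45 + 9:00 = 09:45 on Jan 11.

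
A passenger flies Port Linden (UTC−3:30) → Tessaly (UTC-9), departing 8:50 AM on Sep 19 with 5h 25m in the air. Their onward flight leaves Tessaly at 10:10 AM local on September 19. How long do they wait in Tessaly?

1 hour 25 minutes

Convert departure to UTC: 8:50 AM + 3:30 = 12:20 PM UTC on Sep 19.
Add 5 hours 25 minutes flight time → 5:45 PM UTC.
Tessaly is UTC−9:00, so local arrival = 5:45 PM − 9:00 = 8:45 AM on Sep 19.
Layover = 10:10 AM − 8:45 AM = 1 hour 25 minutes.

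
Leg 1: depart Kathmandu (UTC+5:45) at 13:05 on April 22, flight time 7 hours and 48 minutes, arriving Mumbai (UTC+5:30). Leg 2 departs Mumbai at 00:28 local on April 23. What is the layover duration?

3 hours 50 minutes

Convert departure to UTC: 13:05 − 5:45 = 07:20 UTC on Apr 22.
Add 7 hours 48 minutes flight time → 15:08 UTC.
Mumbai is UTC+5:30, so local arrival = 15:08 + 5:30 = 20:38 on Apr 22.
Layover = 00:28 − 20:38 (+1 day) = 3 hours 50 minutes.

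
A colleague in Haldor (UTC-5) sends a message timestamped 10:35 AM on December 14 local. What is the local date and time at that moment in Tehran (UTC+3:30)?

In UTC: 10:35 AM + 5:00 = 3:35 PM on Dec 14.
Tehran is UTC+3:30: 3:35 PM + 3:30 = 7:05 PM on Dec 14.

7:05 PM on Dec 14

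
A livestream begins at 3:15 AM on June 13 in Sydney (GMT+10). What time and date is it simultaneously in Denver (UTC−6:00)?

11:15 AM on June 12

Denver is 16:00 behind Sydney.
Shift by the zone difference: 3:15 AM − 16:00 = 11:15 AM on Jun 12 in Denver.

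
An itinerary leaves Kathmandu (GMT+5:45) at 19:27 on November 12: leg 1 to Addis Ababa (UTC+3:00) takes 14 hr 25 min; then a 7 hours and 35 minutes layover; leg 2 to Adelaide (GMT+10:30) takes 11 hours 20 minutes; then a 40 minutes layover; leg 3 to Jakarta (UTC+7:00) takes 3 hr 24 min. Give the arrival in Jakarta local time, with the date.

Convert departure to UTC: 19:27 − 5:45 = 13:42 UTC on Nov 12.
Add 14 hours and 25 minutes leg 1 → 04:07 UTC (Nov 13).
Add 7 hours and 35 minutes layover in Addis Ababa → 11:42 UTC.
Add 11 hours and 20 minutes leg 2 → 23:02 UTC.
Add 40 minutes layover in Adelaide → 23:42 UTC.
Add 3 hours and 24 minutes leg 3 → 03:06 UTC (Nov 14).
Jakarta is UTC+7:00, so local arrival = 03:06 + 7:00 = 10:06 on Nov 14.

10:06 on November 14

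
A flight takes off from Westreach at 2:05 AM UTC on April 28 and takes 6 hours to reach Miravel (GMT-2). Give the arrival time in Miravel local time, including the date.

6:05 AM on Apr 28

Departure is given in UTC: 2:05 AM on Apr 28.
Add 6 hours → 8:05 AM UTC.
Miravel is UTC−2:00: 8:05 AM − 2:00 = 6:05 AM on Apr 28.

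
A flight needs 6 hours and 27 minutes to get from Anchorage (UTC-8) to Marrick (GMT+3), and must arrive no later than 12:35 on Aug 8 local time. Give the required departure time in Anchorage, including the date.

19:08 on Aug 7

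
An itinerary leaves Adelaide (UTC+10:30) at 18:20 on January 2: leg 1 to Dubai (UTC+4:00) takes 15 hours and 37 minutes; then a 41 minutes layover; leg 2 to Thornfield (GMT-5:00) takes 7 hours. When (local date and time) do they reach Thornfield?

02:08 on January 3

Convert departure to UTC: 18:20 − 10:30 = 07:50 UTC on Jan 2.
Add 15 hours 37 minutes leg 1 → 23:27 UTC.
Add 41 minutes layover in Dubai → 00:08 UTC (Jan 3).
Add 7 hours leg 2 → 07:08 UTC.
Thornfield is UTC−5:00, so local arrival = 07:08 − 5:00 = 02:08 on Jan 3.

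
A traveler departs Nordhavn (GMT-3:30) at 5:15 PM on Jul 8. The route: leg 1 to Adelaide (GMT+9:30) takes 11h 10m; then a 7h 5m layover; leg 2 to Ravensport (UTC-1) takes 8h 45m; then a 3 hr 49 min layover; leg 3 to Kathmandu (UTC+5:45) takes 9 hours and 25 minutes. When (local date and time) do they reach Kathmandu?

6:44 PM on Jul 10

Convert departure to UTC: 5:15 PM + 3:30 = 8:45 PM UTC on Jul 8.
Add 11 hours and 10 minutes leg 1 → 7:55 AM UTC (Jul 9).
Add 7 hours and 5 minutes layover in Adelaide → 3:00 PM UTC.
Add 8 hours and 45 minutes leg 2 → 11:45 PM UTC.
Add 3 hours and 49 minutes layover in Ravensport → 3:34 AM UTC (Jul 10).
Add 9 hours and 25 minutes leg 3 → 12:59 PM UTC.
Kathmandu is UTC+5:45, so local arrival = 12:59 PM + 5:45 = 6:44 PM on Jul 10.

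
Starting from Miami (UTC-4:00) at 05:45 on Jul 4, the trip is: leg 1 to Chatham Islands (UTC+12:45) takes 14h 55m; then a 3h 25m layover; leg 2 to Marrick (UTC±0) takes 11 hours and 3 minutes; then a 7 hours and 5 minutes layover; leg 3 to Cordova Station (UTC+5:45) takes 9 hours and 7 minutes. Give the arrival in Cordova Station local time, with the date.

Convert departure to UTC: 05:45 + 4:00 = 09:45 UTC on Jul 4.
Add 14 hours 55 minutes leg 1 → 00:40 UTC (Jul 5).
Add 3 hours 25 minutes layover in Chatham Islands → 04:05 UTC.
Add 11 hours 3 minutes leg 2 → 15:08 UTC.
Add 7 hours and 5 minutes layover in Marrick → 22:13 UTC.
Add 9 hours 7 minutes leg 3 → 07:20 UTC (Jul 6).
Cordova Station is UTC+5:45, so local arrival = 07:20 + 5:45 = 13:05 on Jul 6.

13:05 on July 6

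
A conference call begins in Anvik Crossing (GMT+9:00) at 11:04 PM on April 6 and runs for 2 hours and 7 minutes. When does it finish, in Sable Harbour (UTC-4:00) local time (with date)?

12:11 PM on April 6

Convert start to UTC: 11:04 PM − 9:00 = 2:04 PM UTC on Apr 6.
Add 2 hours and 7 minutes duration → 4:11 PM UTC.
Sable Harbour is UTC−4:00, so local end time = 4:11 PM − 4:00 = 12:11 PM on Apr 6.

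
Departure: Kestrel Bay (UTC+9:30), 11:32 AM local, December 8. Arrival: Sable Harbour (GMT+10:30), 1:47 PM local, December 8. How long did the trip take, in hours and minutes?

1 hour 15 minutes

Departure in UTC: 11:32 AM − 9:30 = 2:02 AM on Dec 8.
Arrival in UTC: 1:47 PM − 10:30 = 3:17 AM on Dec 8.
Elapsed = 3:17 AM − 2:02 AM = 1 hour 15 minutes.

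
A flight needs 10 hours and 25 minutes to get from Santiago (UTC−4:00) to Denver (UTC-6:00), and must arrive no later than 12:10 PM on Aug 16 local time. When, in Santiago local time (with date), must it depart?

3:45 AM on August 16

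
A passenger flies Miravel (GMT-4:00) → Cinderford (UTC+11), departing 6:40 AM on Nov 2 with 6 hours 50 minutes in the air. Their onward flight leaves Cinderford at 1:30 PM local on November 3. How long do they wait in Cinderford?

9 hours

Convert departure to UTC: 6:40 AM + 4:00 = 10:40 AM UTC on Nov 2.
Add 6 hours and 50 minutes flight time → 5:30 PM UTC.
Cinderford is UTC+11:00, so local arrival = 5:30 PM + 11:00 = 4:30 AM on Nov 3.
Layover = 1:30 PM − 4:30 AM = 9 hours.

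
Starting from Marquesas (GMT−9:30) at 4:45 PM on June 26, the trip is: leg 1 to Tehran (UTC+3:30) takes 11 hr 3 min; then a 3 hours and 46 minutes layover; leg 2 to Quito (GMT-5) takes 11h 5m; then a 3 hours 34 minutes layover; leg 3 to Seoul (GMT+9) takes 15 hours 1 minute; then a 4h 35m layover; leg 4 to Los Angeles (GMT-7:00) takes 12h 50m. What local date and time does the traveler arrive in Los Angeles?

9:09 AM on Jun 29

Convert departure to UTC: 4:45 PM + 9:30 = 2:15 AM UTC on Jun 27.
Add 11 hours 3 minutes leg 1 → 1:18 PM UTC.
Add 3 hours 46 minutes layover in Tehran → 5:04 PM UTC.
Add 11 hours and 5 minutes leg 2 → 4:09 AM UTC (Jun 28).
Add 3 hours and 34 minutes layover in Quito → 7:43 AM UTC.
Add 15 hours and 1 minute leg 3 → 10:44 PM UTC.
Add 4 hours 35 minutes layover in Seoul → 3:19 AM UTC (Jun 29).
Add 12 hours 50 minutes leg 4 → 4:09 PM UTC.
Los Angeles is UTC−7:00, so local arrival = 4:09 PM − 7:00 = 9:09 AM on Jun 29.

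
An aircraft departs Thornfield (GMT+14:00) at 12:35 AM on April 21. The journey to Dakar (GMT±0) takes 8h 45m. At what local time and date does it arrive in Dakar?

7:20 PM on April 20

Dakar is 14:00 behind Thornfield.
After 8 hours and 45 minutes it is 9:20 AM in Thornfield.
Shift by the zone difference: 9:20 AM − 14:00 = 7:20 PM on Apr 20 in Dakar.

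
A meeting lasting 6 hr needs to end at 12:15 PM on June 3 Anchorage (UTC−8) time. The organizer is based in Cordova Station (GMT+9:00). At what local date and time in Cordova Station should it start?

Target end time in UTC: 12:15 PM + 8:00 = 8:15 PM on Jun 3.
Subtract 6 hours → start 2:15 PM UTC on Jun 3.
Cordova Station is UTC+9:00: 2:15 PM + 9:00 = 11:15 PM on Jun 3.

11:15 PM on Jun 3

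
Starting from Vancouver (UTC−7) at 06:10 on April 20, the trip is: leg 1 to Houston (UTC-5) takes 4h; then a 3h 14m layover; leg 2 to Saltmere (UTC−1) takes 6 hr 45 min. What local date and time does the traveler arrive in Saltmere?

Convert departure to UTC: 06:10 + 7:00 = 13:10 UTC on Apr 20.
Add 4 hours leg 1 → 17:10 UTC.
Add 3 hours and 14 minutes layover in Houston → 20:24 UTC.
Add 6 hours 45 minutes leg 2 → 03:09 UTC (Apr 21).
Saltmere is UTC−1:00, so local arrival = 03:09 − 1:00 = 02:09 on Apr 21.

02:09 on Apr 21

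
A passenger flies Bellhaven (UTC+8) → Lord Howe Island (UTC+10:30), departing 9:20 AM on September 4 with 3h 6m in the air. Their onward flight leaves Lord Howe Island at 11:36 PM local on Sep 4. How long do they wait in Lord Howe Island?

Convert departure to UTC: 9:20 AM − 8:00 = 1:20 AM UTC on Sep 4.
Add 3 hours 6 minutes flight time → 4:26 AM UTC.
Lord Howe Island is UTC+10:30, so local arrival = 4:26 AM + 10:30 = 2:56 PM on Sep 4.
Layover = 11:36 PM − 2:56 PM = 8 hours 40 minutes.

8 hours 40 minutes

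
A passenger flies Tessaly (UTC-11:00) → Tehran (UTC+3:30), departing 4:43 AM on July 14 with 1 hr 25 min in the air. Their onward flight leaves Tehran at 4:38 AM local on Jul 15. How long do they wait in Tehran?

Convert departure to UTC: 4:43 AM + 11:00 = 3:43 PM UTC on Jul 14.
Add 1 hour and 25 minutes flight time → 5:08 PM UTC.
Tehran is UTC+3:30, so local arrival = 5:08 PM + 3:30 = 8:38 PM on Jul 14.
Layover = 4:38 AM − 8:38 PM (+1 day) = 8 hours.

8 hours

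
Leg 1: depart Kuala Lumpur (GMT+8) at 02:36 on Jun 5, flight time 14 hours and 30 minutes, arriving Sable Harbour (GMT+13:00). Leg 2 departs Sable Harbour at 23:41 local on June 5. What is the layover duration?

1 hour 35 minutes

Convert departure to UTC: 02:36 − 8:00 = 18:36 UTC on Jun 4.
Add 14 hours and 30 minutes flight time → 09:06 UTC (Jun 5).
Sable Harbour is UTC+13:00, so local arrival = 09:06 + 13:00 = 22:06 on Jun 5.
Layover = 23:41 − 22:06 = 1 hour 35 minutes.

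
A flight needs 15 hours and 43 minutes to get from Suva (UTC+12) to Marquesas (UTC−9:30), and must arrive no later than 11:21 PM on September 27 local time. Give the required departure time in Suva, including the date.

Target arrival in UTC: 11:21 PM + 9:30 = 8:51 AM on Sep 28.
Subtract 15 hours and 43 minutes → departure 5:08 PM UTC on Sep 27.
Suva is UTC+12:00: 5:08 PM + 12:00 = 5:08 AM on Sep 28.

5:08 AM on Sep 28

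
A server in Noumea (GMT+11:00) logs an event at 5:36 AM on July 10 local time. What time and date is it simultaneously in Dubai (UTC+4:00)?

In UTC: 5:36 AM − 11:00 = 6:36 PM on Jul 9.
Dubai is UTC+4:00: 6:36 PM + 4:00 = 10:36 PM on Jul 9.

10:36 PM on Jul 9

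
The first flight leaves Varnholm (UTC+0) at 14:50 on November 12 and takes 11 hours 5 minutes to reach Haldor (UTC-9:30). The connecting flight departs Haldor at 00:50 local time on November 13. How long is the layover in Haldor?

8 hours 25 minutes

Varnholm is at UTC+0, so departure is already 14:50 UTC on Nov 12.
Add 11 hours 5 minutes flight time → 01:55 UTC (Nov 13).
Haldor is UTC−9:30, so local arrival = 01:55 − 9:30 = 16:25 on Nov 12.
Layover = 00:50 − 16:25 (+1 day) = 8 hours 25 minutes.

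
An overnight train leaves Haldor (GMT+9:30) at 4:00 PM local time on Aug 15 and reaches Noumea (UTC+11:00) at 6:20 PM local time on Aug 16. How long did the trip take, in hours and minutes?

Departure in UTC: 4:00 PM − 9:30 = 6:30 AM on Aug 15.
Arrival in UTC: 6:20 PM − 11:00 = 7:20 AM on Aug 16.
Elapsed = 7:20 AM − 6:30 AM (+1 day) = 24 hours 50 minutes.

24 hours 50 minutes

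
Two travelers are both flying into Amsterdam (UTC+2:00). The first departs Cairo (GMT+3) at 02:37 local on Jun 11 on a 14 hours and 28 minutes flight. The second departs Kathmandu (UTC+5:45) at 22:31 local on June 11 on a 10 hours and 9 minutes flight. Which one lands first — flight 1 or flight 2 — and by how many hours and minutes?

the first, by 12 hours 50 minutes

Flight 1 in UTC: 02:37 − 3:00 = 23:37 on Jun 10.
+14 hours and 28 minutes → arrive 14:05 UTC on Jun 11.
Flight 2 in UTC: 22:31 − 5:45 = 16:46 on Jun 11.
+10 hours 9 minutes → arrive 02:55 UTC on Jun 12.
Flight 1 lands earlier by 12 hours 50 minutes.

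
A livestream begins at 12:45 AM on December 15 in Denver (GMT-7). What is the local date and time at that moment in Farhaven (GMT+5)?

12:45 PM on December 15

In UTC: 12:45 AM + 7:00 = 7:45 AM on Dec 15.
Farhaven is UTC+5:00: 7:45 AM + 5:00 = 12:45 PM on Dec 15.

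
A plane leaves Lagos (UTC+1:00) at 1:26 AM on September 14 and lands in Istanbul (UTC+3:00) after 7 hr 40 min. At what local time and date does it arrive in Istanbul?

Convert departure to UTC: 1:26 AM − 1:00 = 12:26 AM UTC on Sep 14.
Add 7 hours and 40 minutes travel time → 8:06 AM UTC.
Istanbul is UTC+3:00, so local arrival = 8:06 AM + 3:00 = 11:06 AM on Sep 14.

11:06 AM on September 14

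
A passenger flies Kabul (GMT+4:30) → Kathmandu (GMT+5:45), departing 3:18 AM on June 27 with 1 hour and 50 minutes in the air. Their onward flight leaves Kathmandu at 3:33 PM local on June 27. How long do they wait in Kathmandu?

Convert departure to UTC: 3:18 AM − 4:30 = 10:48 PM UTC on Jun 26.
Add 1 hour and 50 minutes flight time → 12:38 AM UTC (Jun 27).
Kathmandu is UTC+5:45, so local arrival = 12:38 AM + 5:45 = 6:23 AM on Jun 27.
Layover = 3:33 PM − 6:23 AM = 9 hours 10 minutes.

9 hours 10 minutes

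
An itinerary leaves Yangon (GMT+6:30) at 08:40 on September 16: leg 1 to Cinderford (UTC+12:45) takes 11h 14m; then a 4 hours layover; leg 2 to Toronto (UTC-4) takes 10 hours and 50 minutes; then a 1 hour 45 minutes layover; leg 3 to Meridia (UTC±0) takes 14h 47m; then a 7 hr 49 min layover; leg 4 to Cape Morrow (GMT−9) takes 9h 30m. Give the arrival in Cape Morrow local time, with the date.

Convert departure to UTC: 08:40 − 6:30 = 02:10 UTC on Sep 16.
Add 11 hours and 14 minutes leg 1 → 13:24 UTC.
Add 4 hours layover in Cinderford → 17:24 UTC.
Add 10 hours and 50 minutes leg 2 → 04:14 UTC (Sep 17).
Add 1 hour and 45 minutes layover in Toronto → 05:59 UTC.
Add 14 hours 47 minutes leg 3 → 20:46 UTC.
Add 7 hours 49 minutes layover in Meridia → 04:35 UTC (Sep 18).
Add 9 hours and 30 minutes leg 4 → 14:05 UTC.
Cape Morrow is UTC−9:00, so local arrival = 14:05 − 9:00 = 05:05 on Sep 18.

05:05 on Sep 18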